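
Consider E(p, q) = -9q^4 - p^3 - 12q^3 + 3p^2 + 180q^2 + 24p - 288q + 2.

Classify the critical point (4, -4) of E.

local maximum

The mixed partial ∂²E/∂p∂q is 0, so the Hessian at any point is diag(E_pp, E_qq) = diag(6(-p + 1), 36(-3q^2 - 2q + 10)).
At (4, -4): H = diag(-18, -1080).
Both eigenvalues are negative, so H is negative definite: a local maximum.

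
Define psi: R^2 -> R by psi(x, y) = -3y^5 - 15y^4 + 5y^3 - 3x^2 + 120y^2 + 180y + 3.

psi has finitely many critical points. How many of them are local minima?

0

psi separates as a function of x plus a function of y, so ∇psi=0 decouples.
∂psi/∂x = -6x = 0 at x ∈ {0}; ∂psi/∂y = -15(y - 2)(y + 1)(y + 2)(y + 3) = 0 at y ∈ {-3, -2, -1, 2}.
The Hessian is diagonal: diag(psi_xx, psi_yy). Second derivatives: psi_xx(0)=-6; psi_yy(-3)=150, psi_yy(-2)=-60, psi_yy(-1)=90, psi_yy(2)=-900.
Local minima occur where both diagonal entries positive: none. Count: 0.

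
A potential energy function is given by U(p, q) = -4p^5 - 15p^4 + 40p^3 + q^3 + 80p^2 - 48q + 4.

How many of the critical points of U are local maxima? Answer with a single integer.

U separates as a function of p plus a function of q, so ∇U=0 decouples.
∂U/∂p = -20p(p - 2)(p + 1)(p + 4) = 0 at p ∈ {-4, -1, 0, 2}; ∂U/∂q = 3(q - 4)(q + 4) = 0 at q ∈ {-4, 4}.
The Hessian is diagonal: diag(U_pp, U_qq). Second derivatives: U_pp(-4)=1440, U_pp(-1)=-180, U_pp(0)=160, U_pp(2)=-720; U_qq(-4)=-24, U_qq(4)=24.
Local maxima occur where both diagonal entries negative: (-1, -4), (2, -4). Count: 2.

2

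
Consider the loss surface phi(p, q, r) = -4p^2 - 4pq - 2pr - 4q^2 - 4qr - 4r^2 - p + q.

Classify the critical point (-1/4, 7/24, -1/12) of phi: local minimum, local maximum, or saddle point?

The Hessian is constant: H = [[-8, -4, -2], [-4, -8, -4], [-2, -4, -8]].
Leading principal minors: Δ₁ = -8, Δ₂ = 48, Δ₃ = -288.
The minors alternate sign starting negative (−, +, −), so H is negative definite: a local maximum.

local maximum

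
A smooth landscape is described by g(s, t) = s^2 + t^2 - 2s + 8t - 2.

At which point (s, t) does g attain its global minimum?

(1, -4)

g(s,t) separates as P(s) + Q(t) − 2, so its minimum is min P + min Q − 2.
P'(s) = 2s - 2 vanishes at s ∈ {1}; Q'(t) = 2(t + 4) vanishes at t ∈ {-4}.
Local minima of P (where P''>0): P(1)=-1. Local minima of Q: Q(-4)=-16.
So the global minimum of g is P(1) + Q(-4) − 2 = -1 − 16 − 2 = -19, attained at (1, -4).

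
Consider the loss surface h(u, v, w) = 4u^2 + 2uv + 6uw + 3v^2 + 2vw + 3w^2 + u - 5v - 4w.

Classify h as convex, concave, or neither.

convex

h is quadratic, so its Hessian is the constant matrix H = [[8, 2, 6], [2, 6, 2], [6, 2, 6]].
Leading principal minors: 8, 44, 64.
All positive ⇒ H ≻ 0 ⇒ convex.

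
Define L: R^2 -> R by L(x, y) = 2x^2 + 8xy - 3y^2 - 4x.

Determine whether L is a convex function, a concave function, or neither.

L is quadratic, so its Hessian is the constant matrix H = [[4, 8], [8, -6]].
det(H) = -88, tr(H) = -2.
det(H) < 0, so H is indefinite: neither convex nor concave.

neither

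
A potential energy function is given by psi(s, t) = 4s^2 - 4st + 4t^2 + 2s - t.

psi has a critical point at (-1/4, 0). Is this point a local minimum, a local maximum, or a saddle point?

The Hessian of psi is constant: H = [[8, -4], [-4, 8]].
det(H) = 8·8 − (-4)² = 48.
det(H) > 0 and tr(H) = 16 > 0, so H is positive definite and the point is a local minimum.

local minimum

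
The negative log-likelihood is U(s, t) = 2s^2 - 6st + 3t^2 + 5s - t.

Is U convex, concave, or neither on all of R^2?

U is quadratic, so its Hessian is the constant matrix H = [[4, -6], [-6, 6]].
det(H) = -12, tr(H) = 10.
det(H) < 0, so H is indefinite: neither convex nor concave.

neither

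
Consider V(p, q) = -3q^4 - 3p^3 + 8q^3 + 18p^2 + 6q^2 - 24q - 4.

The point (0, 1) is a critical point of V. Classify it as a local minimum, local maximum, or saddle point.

local minimum

The mixed partial ∂²V/∂p∂q is 0, so the Hessian at any point is diag(V_pp, V_qq) = diag(18(-p + 2), 12(-3q^2 + 4q + 1)).
At (0, 1): H = diag(36, 24).
Both eigenvalues are positive, so H is positive definite: a local minimum.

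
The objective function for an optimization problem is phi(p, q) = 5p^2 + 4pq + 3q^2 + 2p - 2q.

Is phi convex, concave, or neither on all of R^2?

convex

phi is quadratic, so its Hessian is the constant matrix H = [[10, 4], [4, 6]].
det(H) = 44, tr(H) = 16.
det(H) > 0 and tr(H) > 0, so H is positive definite everywhere: convex.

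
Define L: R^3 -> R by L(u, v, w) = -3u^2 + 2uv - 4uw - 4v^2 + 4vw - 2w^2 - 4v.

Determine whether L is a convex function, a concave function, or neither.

L is quadratic, so its Hessian is the constant matrix H = [[-6, 2, -4], [2, -8, 4], [-4, 4, -4]].
Leading principal minors: -6, 44, -16.
Signs alternate −, +, − ⇒ H ≺ 0 ⇒ concave.

concave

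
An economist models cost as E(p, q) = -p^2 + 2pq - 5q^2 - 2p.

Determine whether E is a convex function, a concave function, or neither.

E is quadratic, so its Hessian is the constant matrix H = [[-2, 2], [2, -10]].
det(H) = 16, tr(H) = -12.
det(H) > 0 and tr(H) < 0, so H is negative definite everywhere: concave.

concave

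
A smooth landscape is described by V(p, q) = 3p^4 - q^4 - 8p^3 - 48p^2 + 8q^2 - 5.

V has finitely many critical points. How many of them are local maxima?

2

V separates as a function of p plus a function of q, so ∇V=0 decouples.
∂V/∂p = 12p(p - 4)(p + 2) = 0 at p ∈ {-2, 0, 4}; ∂V/∂q = -4q(q - 2)(q + 2) = 0 at q ∈ {-2, 0, 2}.
The Hessian is diagonal: diag(V_pp, V_qq). Second derivatives: V_pp(-2)=144, V_pp(0)=-96, V_pp(4)=288; V_qq(-2)=-32, V_qq(0)=16, V_qq(2)=-32.
Local maxima occur where both diagonal entries negative: (0, -2), (0, 2). Count: 2.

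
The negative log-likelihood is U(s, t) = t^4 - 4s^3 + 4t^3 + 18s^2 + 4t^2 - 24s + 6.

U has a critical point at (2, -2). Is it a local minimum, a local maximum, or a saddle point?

saddle point

The mixed partial ∂²U/∂s∂t is 0, so the Hessian at any point is diag(U_ss, U_tt) = diag(12(-2s + 3), 4(3t^2 + 6t + 2)).
At (2, -2): H = diag(-12, 8).
The eigenvalues have opposite signs, so H is indefinite: a saddle point.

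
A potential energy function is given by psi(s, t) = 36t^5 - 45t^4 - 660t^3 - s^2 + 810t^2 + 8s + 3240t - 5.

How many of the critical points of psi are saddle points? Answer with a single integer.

psi separates as a function of s plus a function of t, so ∇psi=0 decouples.
∂psi/∂s = -2(s - 4) = 0 at s ∈ {4}; ∂psi/∂t = 180(t - 3)(t - 2)(t + 1)(t + 3) = 0 at t ∈ {-3, -1, 2, 3}.
The Hessian is diagonal: diag(psi_ss, psi_tt). Second derivatives: psi_ss(4)=-2; psi_tt(-3)=-10800, psi_tt(-1)=4320, psi_tt(2)=-2700, psi_tt(3)=4320.
Saddle points occur where the two diagonal entries have opposite signs: (4, -1), (4, 3). Count: 2.

2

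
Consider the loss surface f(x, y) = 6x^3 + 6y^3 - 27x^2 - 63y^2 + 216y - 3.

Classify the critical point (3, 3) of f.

The mixed partial ∂²f/∂x∂y is 0, so the Hessian at any point is diag(f_xx, f_yy) = diag(18(2x - 3), 18(2y - 7)).
At (3, 3): H = diag(54, -18).
The eigenvalues have opposite signs, so H is indefinite: a saddle point.

saddle point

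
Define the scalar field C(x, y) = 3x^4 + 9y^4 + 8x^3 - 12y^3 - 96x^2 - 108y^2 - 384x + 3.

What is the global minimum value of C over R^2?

-2356

C(x,y) separates as P(x) + Q(y) + 3, so its minimum is min P + min Q + 3.
P'(x) = 12(x - 4)(x + 2)(x + 4) vanishes at x ∈ {-4, -2, 4}; Q'(y) = 36y(y - 3)(y + 2) vanishes at y ∈ {-2, 0, 3}.
Local minima of P (where P''>0): P(-4)=256, P(4)=-1792. Local minima of Q: Q(-2)=-192, Q(3)=-567.
So the global minimum of C is P(4) + Q(3) + 3 = -1792 − 567 + 3 = -2356, attained at (4, 3).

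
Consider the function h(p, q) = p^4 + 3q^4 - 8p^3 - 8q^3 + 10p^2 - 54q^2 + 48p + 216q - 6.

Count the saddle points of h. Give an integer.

4

h separates as a function of p plus a function of q, so ∇h=0 decouples.
∂h/∂p = 4(p - 4)(p - 3)(p + 1) = 0 at p ∈ {-1, 3, 4}; ∂h/∂q = 12(q - 3)(q - 2)(q + 3) = 0 at q ∈ {-3, 2, 3}.
The Hessian is diagonal: diag(h_pp, h_qq). Second derivatives: h_pp(-1)=80, h_pp(3)=-16, h_pp(4)=20; h_qq(-3)=360, h_qq(2)=-60, h_qq(3)=72.
Saddle points occur where the two diagonal entries have opposite signs: (-1, 2), (3, -3), (3, 3), (4, 2). Count: 4.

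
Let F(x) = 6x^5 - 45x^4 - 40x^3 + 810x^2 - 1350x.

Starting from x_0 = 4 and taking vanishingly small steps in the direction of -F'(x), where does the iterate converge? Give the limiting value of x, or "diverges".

5

F'(x) = 30(x - 5)(x - 3)(x - 1)(x + 3), so F'(4) = -630.
Gradient descent moves in the -F' direction, i.e. x is increasing.
The nearest critical point in that direction is x = 5, where F'' = 1920 > 0 (a local minimum). The iterate converges there.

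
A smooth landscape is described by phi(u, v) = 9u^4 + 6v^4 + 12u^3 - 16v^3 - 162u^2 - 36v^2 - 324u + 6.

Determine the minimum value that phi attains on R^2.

phi(u,v) separates as P(u) + Q(v) + 6, so its minimum is min P + min Q + 6.
P'(u) = 36(u - 3)(u + 1)(u + 3) vanishes at u ∈ {-3, -1, 3}; Q'(v) = 24v(v - 3)(v + 1) vanishes at v ∈ {-1, 0, 3}.
Local minima of P (where P''>0): P(-3)=-81, P(3)=-1377. Local minima of Q: Q(-1)=-14, Q(3)=-270.
So the global minimum of phi is P(3) + Q(3) + 6 = -1377 − 270 + 6 = -1641, attained at (3, 3).

-1641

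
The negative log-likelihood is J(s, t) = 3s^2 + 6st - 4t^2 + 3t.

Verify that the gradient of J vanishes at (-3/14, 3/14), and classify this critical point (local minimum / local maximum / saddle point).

∇J = (6s + 6t, 6s - 8t + 3); substituting (-3/14, 3/14) gives ∇J = (0, 0), so (-3/14, 3/14) is indeed a critical point.
The Hessian of J is constant: H = [[6, 6], [6, -8]].
det(H) = 6·(-8) − 6² = -84.
Since det(H) < 0, H is indefinite and the critical point is a saddle point.

saddle point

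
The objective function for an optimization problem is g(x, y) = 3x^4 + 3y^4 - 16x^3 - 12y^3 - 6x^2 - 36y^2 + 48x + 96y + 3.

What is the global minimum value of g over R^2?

-349

g(x,y) separates as P(x) + Q(y) + 3, so its minimum is min P + min Q + 3.
P'(x) = 12(x - 4)(x - 1)(x + 1) vanishes at x ∈ {-1, 1, 4}; Q'(y) = 12(y - 4)(y - 1)(y + 2) vanishes at y ∈ {-2, 1, 4}.
Local minima of P (where P''>0): P(-1)=-35, P(4)=-160. Local minima of Q: Q(-2)=-192, Q(4)=-192.
So the global minimum of g is P(4) + Q(-2) + 3 = -160 − 192 + 3 = -349, attained at (4, -2).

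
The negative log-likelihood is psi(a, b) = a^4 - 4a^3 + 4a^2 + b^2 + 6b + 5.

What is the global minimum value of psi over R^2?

-4

psi(a,b) separates as P(a) + Q(b) + 5, so its minimum is min P + min Q + 5.
P'(a) = 4a(a - 2)(a - 1) vanishes at a ∈ {0, 1, 2}; Q'(b) = 2b + 6 vanishes at b ∈ {-3}.
Local minima of P (where P''>0): P(0)=0, P(2)=0. Local minima of Q: Q(-3)=-9.
So the global minimum of psi is P(0) + Q(-3) + 5 = 0 − 9 + 5 = -4, attained at (0, -3).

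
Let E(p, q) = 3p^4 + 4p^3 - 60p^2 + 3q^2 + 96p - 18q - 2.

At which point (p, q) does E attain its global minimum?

E(p,q) separates as A(p) + B(q) − 2, so its minimum is min A + min B − 2.
A'(p) = 12(p - 2)(p - 1)(p + 4) vanishes at p ∈ {-4, 1, 2}; B'(q) = 6q - 18 vanishes at q ∈ {3}.
Local minima of A (where A''>0): A(-4)=-832, A(2)=32. Local minima of B: B(3)=-27.
So the global minimum of E is A(-4) + B(3) − 2 = -832 − 27 − 2 = -861, attained at (-4, 3).

(-4, 3)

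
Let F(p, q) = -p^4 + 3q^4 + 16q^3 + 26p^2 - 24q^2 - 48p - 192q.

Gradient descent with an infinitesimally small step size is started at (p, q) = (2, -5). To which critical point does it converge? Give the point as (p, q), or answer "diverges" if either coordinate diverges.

(1, -4)

F is separable, so gradient descent decouples: p follows -∂F/∂p, q follows -∂F/∂q.
∂F/∂p = -4(p - 3)(p - 1)(p + 4); at p=2 this is 24, so p decreases.
∂F/∂q = 12(q - 2)(q + 2)(q + 4); at q=-5 this is -252, so q increases.
p converges to its nearest critical value 1 (a local min of the p-part); q converges to -4. The iterate converges to (1, -4).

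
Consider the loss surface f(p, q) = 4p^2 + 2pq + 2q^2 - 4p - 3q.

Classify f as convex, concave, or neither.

f is quadratic, so its Hessian is the constant matrix H = [[8, 2], [2, 4]].
det(H) = 28, tr(H) = 12.
det(H) > 0 and tr(H) > 0, so H is positive definite everywhere: convex.

convex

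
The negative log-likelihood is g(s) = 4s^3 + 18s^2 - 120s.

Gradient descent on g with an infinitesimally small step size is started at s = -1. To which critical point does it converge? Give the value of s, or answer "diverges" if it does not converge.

g'(s) = 12(s - 2)(s + 5), so g'(-1) = -144.
Gradient descent moves in the -g' direction, i.e. s is increasing.
The nearest critical point in that direction is s = 2, where g'' = 84 > 0 (a local minimum). The iterate converges there.

2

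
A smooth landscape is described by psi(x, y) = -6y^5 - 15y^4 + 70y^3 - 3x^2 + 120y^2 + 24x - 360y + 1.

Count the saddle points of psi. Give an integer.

psi separates as a function of x plus a function of y, so ∇psi=0 decouples.
∂psi/∂x = -6(x - 4) = 0 at x ∈ {4}; ∂psi/∂y = -30(y - 2)(y - 1)(y + 2)(y + 3) = 0 at y ∈ {-3, -2, 1, 2}.
The Hessian is diagonal: diag(psi_xx, psi_yy). Second derivatives: psi_xx(4)=-6; psi_yy(-3)=600, psi_yy(-2)=-360, psi_yy(1)=360, psi_yy(2)=-600.
Saddle points occur where the two diagonal entries have opposite signs: (4, -3), (4, 1). Count: 2.

2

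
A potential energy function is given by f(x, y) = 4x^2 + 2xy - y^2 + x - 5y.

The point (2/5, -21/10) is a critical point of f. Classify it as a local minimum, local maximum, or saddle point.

The Hessian of f is constant: H = [[8, 2], [2, -2]].
det(H) = 8·(-2) − 2² = -20.
Since det(H) < 0, H is indefinite and the critical point is a saddle point.

saddle point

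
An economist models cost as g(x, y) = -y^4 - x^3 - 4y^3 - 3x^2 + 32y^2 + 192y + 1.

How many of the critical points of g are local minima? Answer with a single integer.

1

g separates as a function of x plus a function of y, so ∇g=0 decouples.
∂g/∂x = -3x(x + 2) = 0 at x ∈ {-2, 0}; ∂g/∂y = -4(y - 4)(y + 3)(y + 4) = 0 at y ∈ {-4, -3, 4}.
The Hessian is diagonal: diag(g_xx, g_yy). Second derivatives: g_xx(-2)=6, g_xx(0)=-6; g_yy(-4)=-32, g_yy(-3)=28, g_yy(4)=-224.
Local minima occur where both diagonal entries positive: (-2, -3). Count: 1.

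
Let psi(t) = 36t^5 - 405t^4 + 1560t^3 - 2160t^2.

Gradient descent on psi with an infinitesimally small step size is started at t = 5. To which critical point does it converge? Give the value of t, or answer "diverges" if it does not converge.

4

psi'(t) = 180t(t - 4)(t - 3)(t - 2), so psi'(5) = 5400.
Gradient descent moves in the -psi' direction, i.e. t is decreasing.
The nearest critical point in that direction is t = 4, where psi'' = 1440 > 0 (a local minimum). The iterate converges there.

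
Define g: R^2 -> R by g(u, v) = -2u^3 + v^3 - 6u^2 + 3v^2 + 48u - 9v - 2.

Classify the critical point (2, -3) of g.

The mixed partial ∂²g/∂u∂v is 0, so the Hessian at any point is diag(g_uu, g_vv) = diag(-12(u + 1), 6(v + 1)).
At (2, -3): H = diag(-36, -12).
Both eigenvalues are negative, so H is negative definite: a local maximum.

local maximum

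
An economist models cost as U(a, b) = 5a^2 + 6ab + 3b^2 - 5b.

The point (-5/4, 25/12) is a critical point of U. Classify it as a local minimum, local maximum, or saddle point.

The Hessian of U is constant: H = [[10, 6], [6, 6]].
det(H) = 10·6 − 6² = 24.
det(H) > 0 and tr(H) = 16 > 0, so H is positive definite and the point is a local minimum.

local minimum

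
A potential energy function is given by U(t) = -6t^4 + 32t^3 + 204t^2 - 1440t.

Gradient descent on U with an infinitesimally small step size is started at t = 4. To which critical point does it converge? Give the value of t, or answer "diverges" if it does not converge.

3

U'(t) = -24(t - 5)(t - 3)(t + 4), so U'(4) = 192.
Gradient descent moves in the -U' direction, i.e. t is decreasing.
The nearest critical point in that direction is t = 3, where U'' = 336 > 0 (a local minimum). The iterate converges there.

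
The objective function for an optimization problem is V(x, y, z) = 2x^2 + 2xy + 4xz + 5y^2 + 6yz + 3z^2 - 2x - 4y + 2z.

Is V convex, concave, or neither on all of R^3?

V is quadratic, so its Hessian is the constant matrix H = [[4, 2, 4], [2, 10, 6], [4, 6, 6]].
Leading principal minors: 4, 36, 8.
All positive ⇒ H ≻ 0 ⇒ convex.

convex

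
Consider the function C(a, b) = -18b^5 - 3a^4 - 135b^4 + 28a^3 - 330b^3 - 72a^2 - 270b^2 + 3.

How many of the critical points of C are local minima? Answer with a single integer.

2

C separates as a function of a plus a function of b, so ∇C=0 decouples.
∂C/∂a = -12a(a - 4)(a - 3) = 0 at a ∈ {0, 3, 4}; ∂C/∂b = -90b(b + 1)(b + 2)(b + 3) = 0 at b ∈ {-3, -2, -1, 0}.
The Hessian is diagonal: diag(C_aa, C_bb). Second derivatives: C_aa(0)=-144, C_aa(3)=36, C_aa(4)=-48; C_bb(-3)=540, C_bb(-2)=-180, C_bb(-1)=180, C_bb(0)=-540.
Local minima occur where both diagonal entries positive: (3, -3), (3, -1). Count: 2.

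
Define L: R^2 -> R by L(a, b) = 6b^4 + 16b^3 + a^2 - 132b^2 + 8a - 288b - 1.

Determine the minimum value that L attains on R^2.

L(a,b) separates as P(a) + Q(b) − 1, so its minimum is min P + min Q − 1.
P'(a) = 2a + 8 vanishes at a ∈ {-4}; Q'(b) = 24(b - 3)(b + 1)(b + 4) vanishes at b ∈ {-4, -1, 3}.
Local minima of P (where P''>0): P(-4)=-16. Local minima of Q: Q(-4)=-448, Q(3)=-1134.
So the global minimum of L is P(-4) + Q(3) − 1 = -16 − 1134 − 1 = -1151, attained at (-4, 3).

-1151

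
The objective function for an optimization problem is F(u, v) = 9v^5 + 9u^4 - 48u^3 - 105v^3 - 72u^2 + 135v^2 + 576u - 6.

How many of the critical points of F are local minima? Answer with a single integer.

F separates as a function of u plus a function of v, so ∇F=0 decouples.
∂F/∂u = 36(u - 4)(u - 2)(u + 2) = 0 at u ∈ {-2, 2, 4}; ∂F/∂v = 45v(v - 2)(v - 1)(v + 3) = 0 at v ∈ {-3, 0, 1, 2}.
The Hessian is diagonal: diag(F_uu, F_vv). Second derivatives: F_uu(-2)=864, F_uu(2)=-288, F_uu(4)=432; F_vv(-3)=-2700, F_vv(0)=270, F_vv(1)=-180, F_vv(2)=450.
Local minima occur where both diagonal entries positive: (-2, 0), (-2, 2), (4, 0), (4, 2). Count: 4.

4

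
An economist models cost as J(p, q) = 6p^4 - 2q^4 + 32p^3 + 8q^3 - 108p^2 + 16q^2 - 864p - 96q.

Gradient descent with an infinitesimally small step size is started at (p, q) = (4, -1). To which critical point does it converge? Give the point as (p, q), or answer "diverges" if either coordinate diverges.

J is separable, so gradient descent decouples: p follows -∂J/∂p, q follows -∂J/∂q.
∂J/∂p = 24(p - 3)(p + 3)(p + 4); at p=4 this is 1344, so p decreases.
∂J/∂q = -8(q - 3)(q - 2)(q + 2); at q=-1 this is -96, so q increases.
p converges to its nearest critical value 3 (a local min of the p-part); q converges to 2. The iterate converges to (3, 2).

(3, 2)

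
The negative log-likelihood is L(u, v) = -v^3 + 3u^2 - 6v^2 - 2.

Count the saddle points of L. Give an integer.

1

L separates as a function of u plus a function of v, so ∇L=0 decouples.
∂L/∂u = 6u = 0 at u ∈ {0}; ∂L/∂v = -3v(v + 4) = 0 at v ∈ {-4, 0}.
The Hessian is diagonal: diag(L_uu, L_vv). Second derivatives: L_uu(0)=6; L_vv(-4)=12, L_vv(0)=-12.
Saddle points occur where the two diagonal entries have opposite signs: (0, 0). Count: 1.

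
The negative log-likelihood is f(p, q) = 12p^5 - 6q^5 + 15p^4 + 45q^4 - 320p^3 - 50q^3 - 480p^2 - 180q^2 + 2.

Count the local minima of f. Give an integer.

4

f separates as a function of p plus a function of q, so ∇f=0 decouples.
∂f/∂p = 60p(p - 4)(p + 1)(p + 4) = 0 at p ∈ {-4, -1, 0, 4}; ∂f/∂q = -30q(q - 4)(q - 3)(q + 1) = 0 at q ∈ {-1, 0, 3, 4}.
The Hessian is diagonal: diag(f_pp, f_qq). Second derivatives: f_pp(-4)=-5760, f_pp(-1)=900, f_pp(0)=-960, f_pp(4)=9600; f_qq(-1)=600, f_qq(0)=-360, f_qq(3)=360, f_qq(4)=-600.
Local minima occur where both diagonal entries positive: (-1, -1), (-1, 3), (4, -1), (4, 3). Count: 4.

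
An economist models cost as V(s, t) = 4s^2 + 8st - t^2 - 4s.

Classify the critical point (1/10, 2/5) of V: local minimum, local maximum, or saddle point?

saddle point

The Hessian of V is constant: H = [[8, 8], [8, -2]].
det(H) = 8·(-2) − 8² = -80.
Since det(H) < 0, H is indefinite and the critical point is a saddle point.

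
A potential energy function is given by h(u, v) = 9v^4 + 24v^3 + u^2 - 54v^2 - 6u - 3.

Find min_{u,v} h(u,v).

-417

h(u,v) separates as P(u) + Q(v) − 3, so its minimum is min P + min Q − 3.
P'(u) = 2u - 6 vanishes at u ∈ {3}; Q'(v) = 36v(v - 1)(v + 3) vanishes at v ∈ {-3, 0, 1}.
Local minima of P (where P''>0): P(3)=-9. Local minima of Q: Q(-3)=-405, Q(1)=-21.
So the global minimum of h is P(3) + Q(-3) − 3 = -9 − 405 − 3 = -417, attained at (3, -3).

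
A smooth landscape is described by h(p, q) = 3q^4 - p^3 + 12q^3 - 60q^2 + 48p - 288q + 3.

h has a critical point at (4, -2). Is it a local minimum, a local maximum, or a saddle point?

The mixed partial ∂²h/∂p∂q is 0, so the Hessian at any point is diag(h_pp, h_qq) = diag(-6p, 12(3q^2 + 6q - 10)).
At (4, -2): H = diag(-24, -120).
Both eigenvalues are negative, so H is negative definite: a local maximum.

local maximum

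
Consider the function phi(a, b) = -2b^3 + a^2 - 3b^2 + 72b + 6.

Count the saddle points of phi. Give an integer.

1

phi separates as a function of a plus a function of b, so ∇phi=0 decouples.
∂phi/∂a = 2a = 0 at a ∈ {0}; ∂phi/∂b = -6(b - 3)(b + 4) = 0 at b ∈ {-4, 3}.
The Hessian is diagonal: diag(phi_aa, phi_bb). Second derivatives: phi_aa(0)=2; phi_bb(-4)=42, phi_bb(3)=-42.
Saddle points occur where the two diagonal entries have opposite signs: (0, 3). Count: 1.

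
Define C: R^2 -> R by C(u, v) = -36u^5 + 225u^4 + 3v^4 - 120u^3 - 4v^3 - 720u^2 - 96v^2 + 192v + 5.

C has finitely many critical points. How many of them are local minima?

C separates as a function of u plus a function of v, so ∇C=0 decouples.
∂C/∂u = -180u(u - 4)(u - 2)(u + 1) = 0 at u ∈ {-1, 0, 2, 4}; ∂C/∂v = 12(v - 4)(v - 1)(v + 4) = 0 at v ∈ {-4, 1, 4}.
The Hessian is diagonal: diag(C_uu, C_vv). Second derivatives: C_uu(-1)=2700, C_uu(0)=-1440, C_uu(2)=2160, C_uu(4)=-7200; C_vv(-4)=480, C_vv(1)=-180, C_vv(4)=288.
Local minima occur where both diagonal entries positive: (-1, -4), (-1, 4), (2, -4), (2, 4). Count: 4.

4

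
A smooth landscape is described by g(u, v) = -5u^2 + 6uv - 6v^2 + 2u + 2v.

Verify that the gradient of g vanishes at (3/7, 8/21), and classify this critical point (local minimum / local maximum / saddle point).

local maximum

∇g = (-10u + 6v + 2, 6u - 12v + 2); substituting (3/7, 8/21) gives ∇g = (0, 0), so (3/7, 8/21) is indeed a critical point.
The Hessian of g is constant: H = [[-10, 6], [6, -12]].
det(H) = (-10)·(-12) − 6² = 84.
det(H) > 0 and tr(H) = -22 < 0, so H is negative definite and the point is a local maximum.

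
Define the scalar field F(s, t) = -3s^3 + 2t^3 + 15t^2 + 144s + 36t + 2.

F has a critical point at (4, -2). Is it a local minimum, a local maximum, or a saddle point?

saddle point

The mixed partial ∂²F/∂s∂t is 0, so the Hessian at any point is diag(F_ss, F_tt) = diag(-18s, 6(2t + 5)).
At (4, -2): H = diag(-72, 6).
The eigenvalues have opposite signs, so H is indefinite: a saddle point.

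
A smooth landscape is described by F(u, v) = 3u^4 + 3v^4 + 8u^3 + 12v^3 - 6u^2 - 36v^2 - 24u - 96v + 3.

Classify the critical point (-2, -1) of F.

The mixed partial ∂²F/∂u∂v is 0, so the Hessian at any point is diag(F_uu, F_vv) = diag(12(3u^2 + 4u - 1), 36(v^2 + 2v - 2)).
At (-2, -1): H = diag(36, -108).
The eigenvalues have opposite signs, so H is indefinite: a saddle point.

saddle point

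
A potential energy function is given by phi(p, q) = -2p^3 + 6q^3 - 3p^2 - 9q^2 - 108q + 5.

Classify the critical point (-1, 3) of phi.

The mixed partial ∂²phi/∂p∂q is 0, so the Hessian at any point is diag(phi_pp, phi_qq) = diag(-6(2p + 1), 18(2q - 1)).
At (-1, 3): H = diag(6, 90).
Both eigenvalues are positive, so H is positive definite: a local minimum.

local minimum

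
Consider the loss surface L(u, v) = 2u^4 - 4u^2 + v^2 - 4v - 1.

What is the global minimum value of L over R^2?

-7

L(u,v) separates as P(u) + Q(v) − 1, so its minimum is min P + min Q − 1.
P'(u) = 8u(u - 1)(u + 1) vanishes at u ∈ {-1, 0, 1}; Q'(v) = 2v - 4 vanishes at v ∈ {2}.
Local minima of P (where P''>0): P(-1)=-2, P(1)=-2. Local minima of Q: Q(2)=-4.
So the global minimum of L is P(-1) + Q(2) − 1 = -2 − 4 − 1 = -7, attained at (-1, 2).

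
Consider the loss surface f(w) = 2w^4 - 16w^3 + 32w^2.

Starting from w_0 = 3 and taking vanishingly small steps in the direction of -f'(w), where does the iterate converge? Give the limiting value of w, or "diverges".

4

f'(w) = 8w(w - 4)(w - 2), so f'(3) = -24.
Gradient descent moves in the -f' direction, i.e. w is increasing.
The nearest critical point in that direction is w = 4, where f'' = 64 > 0 (a local minimum). The iterate converges there.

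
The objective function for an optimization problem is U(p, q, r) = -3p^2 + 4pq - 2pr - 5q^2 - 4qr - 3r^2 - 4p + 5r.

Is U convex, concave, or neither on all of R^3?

concave

U is quadratic, so its Hessian is the constant matrix H = [[-6, 4, -2], [4, -10, -4], [-2, -4, -6]].
Leading principal minors: -6, 44, -64.
Signs alternate −, +, − ⇒ H ≺ 0 ⇒ concave.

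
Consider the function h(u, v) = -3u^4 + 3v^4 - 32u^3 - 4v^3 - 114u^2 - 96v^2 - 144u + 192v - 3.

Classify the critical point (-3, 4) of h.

local minimum

The mixed partial ∂²h/∂u∂v is 0, so the Hessian at any point is diag(h_uu, h_vv) = diag(-12(3u^2 + 16u + 19), 12(3v^2 - 2v - 16)).
At (-3, 4): H = diag(24, 288).
Both eigenvalues are positive, so H is positive definite: a local minimum.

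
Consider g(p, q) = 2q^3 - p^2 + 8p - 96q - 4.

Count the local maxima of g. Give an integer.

g separates as a function of p plus a function of q, so ∇g=0 decouples.
∂g/∂p = -2(p - 4) = 0 at p ∈ {4}; ∂g/∂q = 6(q - 4)(q + 4) = 0 at q ∈ {-4, 4}.
The Hessian is diagonal: diag(g_pp, g_qq). Second derivatives: g_pp(4)=-2; g_qq(-4)=-48, g_qq(4)=48.
Local maxima occur where both diagonal entries negative: (4, -4). Count: 1.

1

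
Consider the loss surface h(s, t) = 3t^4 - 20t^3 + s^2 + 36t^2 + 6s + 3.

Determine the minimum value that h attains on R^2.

h(s,t) separates as P(s) + Q(t) + 3, so its minimum is min P + min Q + 3.
P'(s) = 2s + 6 vanishes at s ∈ {-3}; Q'(t) = 12t(t - 3)(t - 2) vanishes at t ∈ {0, 2, 3}.
Local minima of P (where P''>0): P(-3)=-9. Local minima of Q: Q(0)=0, Q(3)=27.
So the global minimum of h is P(-3) + Q(0) + 3 = -9 + 0 + 3 = -6, attained at (-3, 0).

-6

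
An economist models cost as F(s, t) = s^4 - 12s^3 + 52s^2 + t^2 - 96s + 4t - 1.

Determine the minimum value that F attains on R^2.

F(s,t) separates as P(s) + Q(t) − 1, so its minimum is min P + min Q − 1.
P'(s) = 4(s - 4)(s - 3)(s - 2) vanishes at s ∈ {2, 3, 4}; Q'(t) = 2(t + 2) vanishes at t ∈ {-2}.
Local minima of P (where P''>0): P(2)=-64, P(4)=-64. Local minima of Q: Q(-2)=-4.
So the global minimum of F is P(2) + Q(-2) − 1 = -64 − 4 − 1 = -69, attained at (2, -2).

-69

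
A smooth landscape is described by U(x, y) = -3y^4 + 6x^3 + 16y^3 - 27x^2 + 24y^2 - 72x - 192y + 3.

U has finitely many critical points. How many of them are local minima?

1

U separates as a function of x plus a function of y, so ∇U=0 decouples.
∂U/∂x = 18(x - 4)(x + 1) = 0 at x ∈ {-1, 4}; ∂U/∂y = -12(y - 4)(y - 2)(y + 2) = 0 at y ∈ {-2, 2, 4}.
The Hessian is diagonal: diag(U_xx, U_yy). Second derivatives: U_xx(-1)=-90, U_xx(4)=90; U_yy(-2)=-288, U_yy(2)=96, U_yy(4)=-144.
Local minima occur where both diagonal entries positive: (4, 2). Count: 1.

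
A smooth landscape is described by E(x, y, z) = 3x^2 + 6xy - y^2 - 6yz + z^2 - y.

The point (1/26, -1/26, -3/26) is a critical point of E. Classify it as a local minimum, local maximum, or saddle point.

The Hessian is constant: H = [[6, 6, 0], [6, -2, -6], [0, -6, 2]].
Leading principal minors: Δ₁ = 6, Δ₂ = -48, Δ₃ = -312.
The minors fit neither the all-positive nor the alternating-sign pattern, so H is indefinite: a saddle point.

saddle point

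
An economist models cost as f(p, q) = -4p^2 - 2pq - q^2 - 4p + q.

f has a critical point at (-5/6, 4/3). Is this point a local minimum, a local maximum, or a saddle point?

The Hessian of f is constant: H = [[-8, -2], [-2, -2]].
det(H) = (-8)·(-2) − (-2)² = 12.
det(H) > 0 and tr(H) = -10 < 0, so H is negative definite and the point is a local maximum.

local maximum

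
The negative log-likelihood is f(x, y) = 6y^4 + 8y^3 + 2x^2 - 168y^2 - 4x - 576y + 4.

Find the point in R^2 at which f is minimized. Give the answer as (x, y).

f(x,y) separates as P(x) + Q(y) + 4, so its minimum is min P + min Q + 4.
P'(x) = 4x - 4 vanishes at x ∈ {1}; Q'(y) = 24(y - 4)(y + 2)(y + 3) vanishes at y ∈ {-3, -2, 4}.
Local minima of P (where P''>0): P(1)=-2. Local minima of Q: Q(-3)=486, Q(4)=-2944.
So the global minimum of f is P(1) + Q(4) + 4 = -2 − 2944 + 4 = -2942, attained at (1, 4).

(1, 4)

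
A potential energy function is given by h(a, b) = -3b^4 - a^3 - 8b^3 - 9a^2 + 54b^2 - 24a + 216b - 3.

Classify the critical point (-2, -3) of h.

local maximum

The mixed partial ∂²h/∂a∂b is 0, so the Hessian at any point is diag(h_aa, h_bb) = diag(-6(a + 3), 12(-3b^2 - 4b + 9)).
At (-2, -3): H = diag(-6, -72).
Both eigenvalues are negative, so H is negative definite: a local maximum.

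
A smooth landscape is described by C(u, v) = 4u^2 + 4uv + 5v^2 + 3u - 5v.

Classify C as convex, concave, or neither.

convex

C is quadratic, so its Hessian is the constant matrix H = [[8, 4], [4, 10]].
det(H) = 64, tr(H) = 18.
det(H) > 0 and tr(H) > 0, so H is positive definite everywhere: convex.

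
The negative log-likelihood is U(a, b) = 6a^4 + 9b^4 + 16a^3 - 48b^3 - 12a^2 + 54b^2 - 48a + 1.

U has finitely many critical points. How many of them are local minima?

4

U separates as a function of a plus a function of b, so ∇U=0 decouples.
∂U/∂a = 24(a - 1)(a + 1)(a + 2) = 0 at a ∈ {-2, -1, 1}; ∂U/∂b = 36b(b - 3)(b - 1) = 0 at b ∈ {0, 1, 3}.
The Hessian is diagonal: diag(U_aa, U_bb). Second derivatives: U_aa(-2)=72, U_aa(-1)=-48, U_aa(1)=144; U_bb(0)=108, U_bb(1)=-72, U_bb(3)=216.
Local minima occur where both diagonal entries positive: (-2, 0), (-2, 3), (1, 0), (1, 3). Count: 4.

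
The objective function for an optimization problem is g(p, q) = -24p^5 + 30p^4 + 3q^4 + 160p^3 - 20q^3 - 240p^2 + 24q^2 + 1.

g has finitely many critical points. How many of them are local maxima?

g separates as a function of p plus a function of q, so ∇g=0 decouples.
∂g/∂p = -120p(p - 2)(p - 1)(p + 2) = 0 at p ∈ {-2, 0, 1, 2}; ∂g/∂q = 12q(q - 4)(q - 1) = 0 at q ∈ {0, 1, 4}.
The Hessian is diagonal: diag(g_pp, g_qq). Second derivatives: g_pp(-2)=2880, g_pp(0)=-480, g_pp(1)=360, g_pp(2)=-960; g_qq(0)=48, g_qq(1)=-36, g_qq(4)=144.
Local maxima occur where both diagonal entries negative: (0, 1), (2, 1). Count: 2.

2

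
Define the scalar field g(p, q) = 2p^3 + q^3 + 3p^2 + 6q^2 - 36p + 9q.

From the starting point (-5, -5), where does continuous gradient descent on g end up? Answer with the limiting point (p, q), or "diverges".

g is separable, so gradient descent decouples: p follows -∂g/∂p, q follows -∂g/∂q.
∂g/∂p = 6(p - 2)(p + 3); at p=-5 this is 84, so p decreases.
∂g/∂q = 3(q + 1)(q + 3); at q=-5 this is 24, so q decreases.
The p-coordinate has no critical point in that direction and runs off to infinity.

diverges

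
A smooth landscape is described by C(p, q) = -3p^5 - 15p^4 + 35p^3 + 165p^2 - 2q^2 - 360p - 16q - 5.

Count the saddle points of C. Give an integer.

C separates as a function of p plus a function of q, so ∇C=0 decouples.
∂C/∂p = -15(p - 2)(p - 1)(p + 3)(p + 4) = 0 at p ∈ {-4, -3, 1, 2}; ∂C/∂q = -4(q + 4) = 0 at q ∈ {-4}.
The Hessian is diagonal: diag(C_pp, C_qq). Second derivatives: C_pp(-4)=450, C_pp(-3)=-300, C_pp(1)=300, C_pp(2)=-450; C_qq(-4)=-4.
Saddle points occur where the two diagonal entries have opposite signs: (-4, -4), (1, -4). Count: 2.

2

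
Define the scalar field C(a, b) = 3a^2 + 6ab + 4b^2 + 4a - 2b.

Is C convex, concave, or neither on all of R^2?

C is quadratic, so its Hessian is the constant matrix H = [[6, 6], [6, 8]].
det(H) = 12, tr(H) = 14.
det(H) > 0 and tr(H) > 0, so H is positive definite everywhere: convex.

convex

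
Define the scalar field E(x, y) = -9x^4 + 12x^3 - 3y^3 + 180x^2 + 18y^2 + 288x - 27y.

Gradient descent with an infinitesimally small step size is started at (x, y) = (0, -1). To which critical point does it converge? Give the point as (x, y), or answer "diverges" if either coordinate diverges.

E is separable, so gradient descent decouples: x follows -∂E/∂x, y follows -∂E/∂y.
∂E/∂x = -36(x - 4)(x + 1)(x + 2); at x=0 this is 288, so x decreases.
∂E/∂y = -9(y - 3)(y - 1); at y=-1 this is -72, so y increases.
x converges to its nearest critical value -1 (a local min of the x-part); y converges to 1. The iterate converges to (-1, 1).

(-1, 1)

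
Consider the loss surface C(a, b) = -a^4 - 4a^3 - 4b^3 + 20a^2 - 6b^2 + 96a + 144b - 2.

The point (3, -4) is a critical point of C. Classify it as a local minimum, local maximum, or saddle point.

The mixed partial ∂²C/∂a∂b is 0, so the Hessian at any point is diag(C_aa, C_bb) = diag(4(-3a^2 - 6a + 10), -12(2b + 1)).
At (3, -4): H = diag(-140, 84).
The eigenvalues have opposite signs, so H is indefinite: a saddle point.

saddle point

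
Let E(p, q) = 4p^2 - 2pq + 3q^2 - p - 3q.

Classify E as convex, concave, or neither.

convex

E is quadratic, so its Hessian is the constant matrix H = [[8, -2], [-2, 6]].
det(H) = 44, tr(H) = 14.
det(H) > 0 and tr(H) > 0, so H is positive definite everywhere: convex.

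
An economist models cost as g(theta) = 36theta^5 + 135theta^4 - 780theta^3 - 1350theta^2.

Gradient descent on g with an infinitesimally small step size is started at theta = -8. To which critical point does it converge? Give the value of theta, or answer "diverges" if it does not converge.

g'(theta) = 180theta(theta - 3)(theta + 1)(theta + 5), so g'(-8) = 332640.
Gradient descent moves in the -g' direction, i.e. theta is decreasing.
There is no critical point below theta=-8, and g' keeps the same sign, so the iterate runs off to −∞.

diverges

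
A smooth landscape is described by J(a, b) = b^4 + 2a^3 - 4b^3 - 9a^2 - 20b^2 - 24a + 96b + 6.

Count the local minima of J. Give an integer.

2

J separates as a function of a plus a function of b, so ∇J=0 decouples.
∂J/∂a = 6(a - 4)(a + 1) = 0 at a ∈ {-1, 4}; ∂J/∂b = 4(b - 4)(b - 2)(b + 3) = 0 at b ∈ {-3, 2, 4}.
The Hessian is diagonal: diag(J_aa, J_bb). Second derivatives: J_aa(-1)=-30, J_aa(4)=30; J_bb(-3)=140, J_bb(2)=-40, J_bb(4)=56.
Local minima occur where both diagonal entries positive: (4, -3), (4, 4). Count: 2.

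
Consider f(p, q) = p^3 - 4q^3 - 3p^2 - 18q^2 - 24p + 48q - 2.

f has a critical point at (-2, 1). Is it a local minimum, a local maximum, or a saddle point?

local maximum

The mixed partial ∂²f/∂p∂q is 0, so the Hessian at any point is diag(f_pp, f_qq) = diag(6(p - 1), -12(2q + 3)).
At (-2, 1): H = diag(-18, -60).
Both eigenvalues are negative, so H is negative definite: a local maximum.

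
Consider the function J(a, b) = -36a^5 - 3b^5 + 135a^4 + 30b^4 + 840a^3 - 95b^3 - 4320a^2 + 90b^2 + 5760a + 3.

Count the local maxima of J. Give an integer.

4

J separates as a function of a plus a function of b, so ∇J=0 decouples.
∂J/∂a = -180(a - 4)(a - 2)(a - 1)(a + 4) = 0 at a ∈ {-4, 1, 2, 4}; ∂J/∂b = -15b(b - 4)(b - 3)(b - 1) = 0 at b ∈ {0, 1, 3, 4}.
The Hessian is diagonal: diag(J_aa, J_bb). Second derivatives: J_aa(-4)=43200, J_aa(1)=-2700, J_aa(2)=2160, J_aa(4)=-8640; J_bb(0)=180, J_bb(1)=-90, J_bb(3)=90, J_bb(4)=-180.
Local maxima occur where both diagonal entries negative: (1, 1), (1, 4), (4, 1), (4, 4). Count: 4.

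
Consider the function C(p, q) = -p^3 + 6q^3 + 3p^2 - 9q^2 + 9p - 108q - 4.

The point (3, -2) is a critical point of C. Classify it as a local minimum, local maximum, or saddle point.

local maximum

The mixed partial ∂²C/∂p∂q is 0, so the Hessian at any point is diag(C_pp, C_qq) = diag(6(-p + 1), 18(2q - 1)).
At (3, -2): H = diag(-12, -90).
Both eigenvalues are negative, so H is negative definite: a local maximum.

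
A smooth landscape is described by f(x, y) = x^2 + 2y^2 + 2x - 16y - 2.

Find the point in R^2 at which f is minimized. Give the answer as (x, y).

f(x,y) separates as P(x) + Q(y) − 2, so its minimum is min P + min Q − 2.
P'(x) = 2x + 2 vanishes at x ∈ {-1}; Q'(y) = 4y - 16 vanishes at y ∈ {4}.
Local minima of P (where P''>0): P(-1)=-1. Local minima of Q: Q(4)=-32.
So the global minimum of f is P(-1) + Q(4) − 2 = -1 − 32 − 2 = -35, attained at (-1, 4).

(-1, 4)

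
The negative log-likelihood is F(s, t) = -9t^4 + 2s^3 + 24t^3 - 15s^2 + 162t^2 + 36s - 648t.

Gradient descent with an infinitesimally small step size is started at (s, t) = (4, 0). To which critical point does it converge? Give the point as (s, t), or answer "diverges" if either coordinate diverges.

(3, 2)

F is separable, so gradient descent decouples: s follows -∂F/∂s, t follows -∂F/∂t.
∂F/∂s = 6(s - 3)(s - 2); at s=4 this is 12, so s decreases.
∂F/∂t = -36(t - 3)(t - 2)(t + 3); at t=0 this is -648, so t increases.
s converges to its nearest critical value 3 (a local min of the s-part); t converges to 2. The iterate converges to (3, 2).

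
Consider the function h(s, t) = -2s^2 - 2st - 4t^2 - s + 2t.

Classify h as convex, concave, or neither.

h is quadratic, so its Hessian is the constant matrix H = [[-4, -2], [-2, -8]].
det(H) = 28, tr(H) = -12.
det(H) > 0 and tr(H) < 0, so H is negative definite everywhere: concave.

concave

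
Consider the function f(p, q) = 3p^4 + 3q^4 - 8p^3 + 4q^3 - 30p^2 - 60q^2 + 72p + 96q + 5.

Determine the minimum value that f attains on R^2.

f(p,q) separates as A(p) + B(q) + 5, so its minimum is min A + min B + 5.
A'(p) = 12(p - 3)(p - 1)(p + 2) vanishes at p ∈ {-2, 1, 3}; B'(q) = 12(q - 2)(q - 1)(q + 4) vanishes at q ∈ {-4, 1, 2}.
Local minima of A (where A''>0): A(-2)=-152, A(3)=-27. Local minima of B: B(-4)=-832, B(2)=32.
So the global minimum of f is A(-2) + B(-4) + 5 = -152 − 832 + 5 = -979, attained at (-2, -4).

-979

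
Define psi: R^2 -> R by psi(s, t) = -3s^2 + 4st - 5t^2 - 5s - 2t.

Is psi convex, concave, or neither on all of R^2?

concave

psi is quadratic, so its Hessian is the constant matrix H = [[-6, 4], [4, -10]].
det(H) = 44, tr(H) = -16.
det(H) > 0 and tr(H) < 0, so H is negative definite everywhere: concave.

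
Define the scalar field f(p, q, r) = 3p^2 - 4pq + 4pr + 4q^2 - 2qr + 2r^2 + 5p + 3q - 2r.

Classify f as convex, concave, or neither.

f is quadratic, so its Hessian is the constant matrix H = [[6, -4, 4], [-4, 8, -2], [4, -2, 4]].
Leading principal minors: 6, 32, 40.
All positive ⇒ H ≻ 0 ⇒ convex.

convex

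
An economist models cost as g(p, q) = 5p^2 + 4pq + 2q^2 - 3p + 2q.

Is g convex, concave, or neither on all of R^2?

convex

g is quadratic, so its Hessian is the constant matrix H = [[10, 4], [4, 4]].
det(H) = 24, tr(H) = 14.
det(H) > 0 and tr(H) > 0, so H is positive definite everywhere: convex.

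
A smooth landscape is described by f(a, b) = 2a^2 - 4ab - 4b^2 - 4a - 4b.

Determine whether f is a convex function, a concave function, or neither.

neither

f is quadratic, so its Hessian is the constant matrix H = [[4, -4], [-4, -8]].
det(H) = -48, tr(H) = -4.
det(H) < 0, so H is indefinite: neither convex nor concave.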